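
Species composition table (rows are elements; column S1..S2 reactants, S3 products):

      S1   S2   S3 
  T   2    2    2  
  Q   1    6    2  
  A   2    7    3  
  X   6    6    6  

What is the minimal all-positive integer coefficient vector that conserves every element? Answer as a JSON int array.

T: 4·2+1·2 = 10 | 5·2 = 10
Q: 4·1+1·6 = 10 | 5·2 = 10
A: 4·2+1·7 = 15 | 5·3 = 15
X: 4·6+1·6 = 30 | 5·6 = 30
gcd(4,1,5) = 1

Coefficients: [4, 1, 5]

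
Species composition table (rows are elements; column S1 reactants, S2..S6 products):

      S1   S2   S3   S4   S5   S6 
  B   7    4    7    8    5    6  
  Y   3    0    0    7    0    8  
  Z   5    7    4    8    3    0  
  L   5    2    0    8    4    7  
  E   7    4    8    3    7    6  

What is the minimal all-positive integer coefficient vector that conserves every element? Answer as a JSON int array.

Coefficients: [5, 1, 1, 1, 2, 1]

B: 5·7 = 35 | 1·4+1·7+1·8+2·5+1·6 = 35
Y: 5·3 = 15 | 1·0+1·0+1·7+2·0+1·8 = 15
Z: 5·5 = 25 | 1·7+1·4+1·8+2·3+1·0 = 25
L: 5·5 = 25 | 1·2+1·0+1·8+2·4+1·7 = 25
E: 5·7 = 35 | 1·4+1·8+1·3+2·7+1·6 = 35
gcd(5,1,1,1,2,1) = 1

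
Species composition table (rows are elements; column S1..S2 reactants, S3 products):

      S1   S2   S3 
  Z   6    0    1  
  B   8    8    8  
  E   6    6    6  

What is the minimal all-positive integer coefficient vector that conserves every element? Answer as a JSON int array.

Coefficients: [1, 5, 6]

Z: 1·6+5·0 = 6 | 6·1 = 6
B: 1·8+5·8 = 48 | 6·8 = 48
E: 1·6+5·6 = 36 | 6·6 = 36
gcd(1,5,6) = 1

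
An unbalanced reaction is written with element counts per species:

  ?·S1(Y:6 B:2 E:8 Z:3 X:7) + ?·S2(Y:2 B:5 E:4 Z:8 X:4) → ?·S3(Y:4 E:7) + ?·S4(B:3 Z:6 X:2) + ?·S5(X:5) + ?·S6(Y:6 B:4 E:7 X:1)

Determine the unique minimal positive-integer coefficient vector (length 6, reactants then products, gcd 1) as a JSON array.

Y: 2·6+3·2 = 18 | 3·4+5·0+3·0+1·6 = 18
B: 2·2+3·5 = 19 | 3·0+5·3+3·0+1·4 = 19
E: 2·8+3·4 = 28 | 3·7+5·0+3·0+1·7 = 28
Z: 2·3+3·8 = 30 | 3·0+5·6+3·0+1·0 = 30
X: 2·7+3·4 = 26 | 3·0+5·2+3·5+1·1 = 26
gcd(2,3,3,5,3,1) = 1

Coefficients: [2, 3, 3, 5, 3, 1]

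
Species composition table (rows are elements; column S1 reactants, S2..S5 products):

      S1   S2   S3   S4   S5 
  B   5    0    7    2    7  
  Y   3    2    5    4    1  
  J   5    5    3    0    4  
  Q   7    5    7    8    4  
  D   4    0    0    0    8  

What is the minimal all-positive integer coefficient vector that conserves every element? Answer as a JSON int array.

Coefficients: [6, 3, 1, 1, 3]

B: 6·5 = 30 | 3·0+1·7+1·2+3·7 = 30
Y: 6·3 = 18 | 3·2+1·5+1·4+3·1 = 18
J: 6·5 = 30 | 3·5+1·3+1·0+3·4 = 30
Q: 6·7 = 42 | 3·5+1·7+1·8+3·4 = 42
D: 6·4 = 24 | 3·0+1·0+1·0+3·8 = 24
gcd(6,3,1,1,3) = 1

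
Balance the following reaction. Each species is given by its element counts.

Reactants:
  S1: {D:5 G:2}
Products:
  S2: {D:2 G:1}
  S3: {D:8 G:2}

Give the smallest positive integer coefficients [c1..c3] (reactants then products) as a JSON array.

D: 4·5 = 20 | 6·2+1·8 = 20
G: 4·2 = 8 | 6·1+1·2 = 8
gcd(4,6,1) = 1

Coefficients: [4, 6, 1]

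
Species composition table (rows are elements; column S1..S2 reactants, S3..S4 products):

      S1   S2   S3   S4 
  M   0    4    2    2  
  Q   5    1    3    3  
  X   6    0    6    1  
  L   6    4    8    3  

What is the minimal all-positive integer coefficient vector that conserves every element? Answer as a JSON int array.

M: 5·0+5·4 = 20 | 4·2+6·2 = 20
Q: 5·5+5·1 = 30 | 4·3+6·3 = 30
X: 5·6+5·0 = 30 | 4·6+6·1 = 30
L: 5·6+5·4 = 50 | 4·8+6·3 = 50
gcd(5,5,4,6) = 1

Coefficients: [5, 5, 4, 6]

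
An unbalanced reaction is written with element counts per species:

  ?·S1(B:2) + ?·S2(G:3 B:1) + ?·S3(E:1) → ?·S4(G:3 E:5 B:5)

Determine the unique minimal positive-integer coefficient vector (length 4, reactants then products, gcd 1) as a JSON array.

Coefficients: [2, 1, 5, 1]

G: 2·0+1·3+5·0 = 3 | 1·3 = 3
E: 2·0+1·0+5·1 = 5 | 1·5 = 5
B: 2·2+1·1+5·0 = 5 | 1·5 = 5
gcd(2,1,5,1) = 1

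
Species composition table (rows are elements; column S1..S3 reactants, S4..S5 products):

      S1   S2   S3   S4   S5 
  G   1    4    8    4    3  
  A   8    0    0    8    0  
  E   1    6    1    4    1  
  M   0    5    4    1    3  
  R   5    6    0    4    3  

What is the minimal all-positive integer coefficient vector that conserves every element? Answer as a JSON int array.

G: 3·1+2·4+2·8 = 27 | 3·4+5·3 = 27
A: 3·8+2·0+2·0 = 24 | 3·8+5·0 = 24
E: 3·1+2·6+2·1 = 17 | 3·4+5·1 = 17
M: 3·0+2·5+2·4 = 18 | 3·1+5·3 = 18
R: 3·5+2·6+2·0 = 27 | 3·4+5·3 = 27
gcd(3,2,2,3,5) = 1

Coefficients: [3, 2, 2, 3, 5]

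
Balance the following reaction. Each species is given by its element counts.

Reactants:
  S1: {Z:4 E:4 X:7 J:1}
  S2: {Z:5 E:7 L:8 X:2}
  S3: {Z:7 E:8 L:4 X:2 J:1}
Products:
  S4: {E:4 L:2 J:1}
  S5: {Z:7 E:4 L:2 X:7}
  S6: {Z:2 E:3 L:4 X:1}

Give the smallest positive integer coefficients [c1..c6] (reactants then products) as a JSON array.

Z: 5·4+5·5+1·7 = 52 | 6·0+6·7+5·2 = 52
E: 5·4+5·7+1·8 = 63 | 6·4+6·4+5·3 = 63
L: 5·0+5·8+1·4 = 44 | 6·2+6·2+5·4 = 44
X: 5·7+5·2+1·2 = 47 | 6·0+6·7+5·1 = 47
J: 5·1+5·0+1·1 = 6 | 6·1+6·0+5·0 = 6
gcd(5,5,1,6,6,5) = 1

Coefficients: [5, 5, 1, 6, 6, 5]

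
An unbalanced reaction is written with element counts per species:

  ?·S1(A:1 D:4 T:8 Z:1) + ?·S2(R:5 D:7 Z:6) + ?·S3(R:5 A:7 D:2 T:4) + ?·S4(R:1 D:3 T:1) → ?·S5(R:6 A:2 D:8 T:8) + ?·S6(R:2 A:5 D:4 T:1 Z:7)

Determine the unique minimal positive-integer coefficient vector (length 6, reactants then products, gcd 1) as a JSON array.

Coefficients: [2, 2, 2, 2, 3, 2]

R: 2·0+2·5+2·5+2·1 = 22 | 3·6+2·2 = 22
A: 2·1+2·0+2·7+2·0 = 16 | 3·2+2·5 = 16
D: 2·4+2·7+2·2+2·3 = 32 | 3·8+2·4 = 32
T: 2·8+2·0+2·4+2·1 = 26 | 3·8+2·1 = 26
Z: 2·1+2·6+2·0+2·0 = 14 | 3·0+2·7 = 14
gcd(2,2,2,2,3,2) = 1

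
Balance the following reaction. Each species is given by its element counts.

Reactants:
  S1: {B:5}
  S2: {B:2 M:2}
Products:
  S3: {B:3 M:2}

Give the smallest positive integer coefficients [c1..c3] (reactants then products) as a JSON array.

B: 1·5+5·2 = 15 | 5·3 = 15
M: 1·0+5·2 = 10 | 5·2 = 10
gcd(1,5,5) = 1

Coefficients: [1, 5, 5]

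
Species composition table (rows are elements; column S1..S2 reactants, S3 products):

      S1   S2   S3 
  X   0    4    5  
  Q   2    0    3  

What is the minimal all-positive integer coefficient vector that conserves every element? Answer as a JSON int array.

X: 6·0+5·4 = 20 | 4·5 = 20
Q: 6·2+5·0 = 12 | 4·3 = 12
gcd(6,5,4) = 1

Coefficients: [6, 5, 4]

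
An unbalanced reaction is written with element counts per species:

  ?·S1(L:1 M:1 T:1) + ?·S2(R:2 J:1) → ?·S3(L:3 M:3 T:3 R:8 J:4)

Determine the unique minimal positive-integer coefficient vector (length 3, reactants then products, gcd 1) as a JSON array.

Coefficients: [3, 4, 1]

L: 3·1+4·0 = 3 | 1·3 = 3
M: 3·1+4·0 = 3 | 1·3 = 3
T: 3·1+4·0 = 3 | 1·3 = 3
R: 3·0+4·2 = 8 | 1·8 = 8
J: 3·0+4·1 = 4 | 1·4 = 4
gcd(3,4,1) = 1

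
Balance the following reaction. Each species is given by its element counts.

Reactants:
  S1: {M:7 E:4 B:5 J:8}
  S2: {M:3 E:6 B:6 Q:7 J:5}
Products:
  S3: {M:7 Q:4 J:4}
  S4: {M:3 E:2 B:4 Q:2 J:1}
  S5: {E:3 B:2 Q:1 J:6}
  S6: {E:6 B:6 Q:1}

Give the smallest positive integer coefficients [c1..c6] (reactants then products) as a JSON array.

M: 4·7+5·3 = 43 | 4·7+5·3+6·0+3·0 = 43
E: 4·4+5·6 = 46 | 4·0+5·2+6·3+3·6 = 46
B: 4·5+5·6 = 50 | 4·0+5·4+6·2+3·6 = 50
Q: 4·0+5·7 = 35 | 4·4+5·2+6·1+3·1 = 35
J: 4·8+5·5 = 57 | 4·4+5·1+6·6+3·0 = 57
gcd(4,5,4,5,6,3) = 1

Coefficients: [4, 5, 4, 5, 6, 3]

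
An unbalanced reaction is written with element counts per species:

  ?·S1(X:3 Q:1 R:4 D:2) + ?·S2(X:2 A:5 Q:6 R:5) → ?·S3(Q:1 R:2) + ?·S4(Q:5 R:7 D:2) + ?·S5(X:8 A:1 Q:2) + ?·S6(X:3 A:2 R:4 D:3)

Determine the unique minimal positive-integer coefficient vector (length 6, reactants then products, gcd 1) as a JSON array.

X: 4·3+1·2 = 14 | 3·0+1·0+1·8+2·3 = 14
A: 4·0+1·5 = 5 | 3·0+1·0+1·1+2·2 = 5
Q: 4·1+1·6 = 10 | 3·1+1·5+1·2+2·0 = 10
R: 4·4+1·5 = 21 | 3·2+1·7+1·0+2·4 = 21
D: 4·2+1·0 = 8 | 3·0+1·2+1·0+2·3 = 8
gcd(4,1,3,1,1,2) = 1

Coefficients: [4, 1, 3, 1, 1, 2]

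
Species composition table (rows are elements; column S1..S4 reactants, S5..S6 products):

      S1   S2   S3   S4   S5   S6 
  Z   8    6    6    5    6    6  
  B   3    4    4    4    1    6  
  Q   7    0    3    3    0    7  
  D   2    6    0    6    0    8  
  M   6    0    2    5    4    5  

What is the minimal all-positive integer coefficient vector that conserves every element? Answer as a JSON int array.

Z: 3·8+1·6+1·6+6·5 = 66 | 5·6+6·6 = 66
B: 3·3+1·4+1·4+6·4 = 41 | 5·1+6·6 = 41
Q: 3·7+1·0+1·3+6·3 = 42 | 5·0+6·7 = 42
D: 3·2+1·6+1·0+6·6 = 48 | 5·0+6·8 = 48
M: 3·6+1·0+1·2+6·5 = 50 | 5·4+6·5 = 50
gcd(3,1,1,6,5,6) = 1

Coefficients: [3, 1, 1, 6, 5, 6]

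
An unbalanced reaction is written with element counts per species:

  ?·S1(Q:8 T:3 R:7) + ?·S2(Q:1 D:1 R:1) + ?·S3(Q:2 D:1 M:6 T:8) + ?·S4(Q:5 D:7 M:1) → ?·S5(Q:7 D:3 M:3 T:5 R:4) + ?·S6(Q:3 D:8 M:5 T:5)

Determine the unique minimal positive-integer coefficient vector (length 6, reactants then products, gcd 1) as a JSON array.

Coefficients: [2, 6, 3, 2, 5, 1]

Q: 2·8+6·1+3·2+2·5 = 38 | 5·7+1·3 = 38
D: 2·0+6·1+3·1+2·7 = 23 | 5·3+1·8 = 23
M: 2·0+6·0+3·6+2·1 = 20 | 5·3+1·5 = 20
T: 2·3+6·0+3·8+2·0 = 30 | 5·5+1·5 = 30
R: 2·7+6·1+3·0+2·0 = 20 | 5·4+1·0 = 20
gcd(2,6,3,2,5,1) = 1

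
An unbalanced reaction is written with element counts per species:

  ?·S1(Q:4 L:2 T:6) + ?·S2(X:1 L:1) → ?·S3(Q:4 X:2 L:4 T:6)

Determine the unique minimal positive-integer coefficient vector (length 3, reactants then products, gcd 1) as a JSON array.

Coefficients: [1, 2, 1]

Q: 1·4+2·0 = 4 | 1·4 = 4
X: 1·0+2·1 = 2 | 1·2 = 2
L: 1·2+2·1 = 4 | 1·4 = 4
T: 1·6+2·0 = 6 | 1·6 = 6
gcd(1,2,1) = 1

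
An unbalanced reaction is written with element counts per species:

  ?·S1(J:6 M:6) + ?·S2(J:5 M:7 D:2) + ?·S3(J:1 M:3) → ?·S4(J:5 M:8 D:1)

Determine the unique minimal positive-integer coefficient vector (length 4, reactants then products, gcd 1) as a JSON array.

Coefficients: [1, 2, 4, 4]

J: 1·6+2·5+4·1 = 20 | 4·5 = 20
M: 1·6+2·7+4·3 = 32 | 4·8 = 32
D: 1·0+2·2+4·0 = 4 | 4·1 = 4
gcd(1,2,4,4) = 1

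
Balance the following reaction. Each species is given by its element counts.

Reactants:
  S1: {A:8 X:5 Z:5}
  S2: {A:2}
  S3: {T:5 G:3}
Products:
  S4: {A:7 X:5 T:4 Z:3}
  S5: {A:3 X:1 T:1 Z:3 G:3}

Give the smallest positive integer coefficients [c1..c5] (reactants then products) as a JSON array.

Coefficients: [6, 1, 5, 5, 5]

A: 6·8+1·2+5·0 = 50 | 5·7+5·3 = 50
X: 6·5+1·0+5·0 = 30 | 5·5+5·1 = 30
T: 6·0+1·0+5·5 = 25 | 5·4+5·1 = 25
Z: 6·5+1·0+5·0 = 30 | 5·3+5·3 = 30
G: 6·0+1·0+5·3 = 15 | 5·0+5·3 = 15
gcd(6,1,5,5,5) = 1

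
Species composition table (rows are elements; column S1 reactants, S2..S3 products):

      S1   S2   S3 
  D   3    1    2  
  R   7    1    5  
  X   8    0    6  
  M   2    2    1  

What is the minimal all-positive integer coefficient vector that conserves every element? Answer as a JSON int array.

Coefficients: [3, 1, 4]

D: 3·3 = 9 | 1·1+4·2 = 9
R: 3·7 = 21 | 1·1+4·5 = 21
X: 3·8 = 24 | 1·0+4·6 = 24
M: 3·2 = 6 | 1·2+4·1 = 6
gcd(3,1,4) = 1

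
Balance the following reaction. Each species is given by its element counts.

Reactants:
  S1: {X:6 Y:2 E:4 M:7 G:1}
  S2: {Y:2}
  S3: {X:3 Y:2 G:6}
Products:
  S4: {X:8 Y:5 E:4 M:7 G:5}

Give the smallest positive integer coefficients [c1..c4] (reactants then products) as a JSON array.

X: 6·6+5·0+4·3 = 48 | 6·8 = 48
Y: 6·2+5·2+4·2 = 30 | 6·5 = 30
E: 6·4+5·0+4·0 = 24 | 6·4 = 24
M: 6·7+5·0+4·0 = 42 | 6·7 = 42
G: 6·1+5·0+4·6 = 30 | 6·5 = 30
gcd(6,5,4,6) = 1

Coefficients: [6, 5, 4, 6]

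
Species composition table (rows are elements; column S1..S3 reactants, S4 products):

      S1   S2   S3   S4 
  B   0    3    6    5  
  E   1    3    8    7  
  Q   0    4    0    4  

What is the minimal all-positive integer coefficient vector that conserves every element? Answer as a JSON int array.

B: 4·0+3·3+1·6 = 15 | 3·5 = 15
E: 4·1+3·3+1·8 = 21 | 3·7 = 21
Q: 4·0+3·4+1·0 = 12 | 3·4 = 12
gcd(4,3,1,3) = 1

Coefficients: [4, 3, 1, 3]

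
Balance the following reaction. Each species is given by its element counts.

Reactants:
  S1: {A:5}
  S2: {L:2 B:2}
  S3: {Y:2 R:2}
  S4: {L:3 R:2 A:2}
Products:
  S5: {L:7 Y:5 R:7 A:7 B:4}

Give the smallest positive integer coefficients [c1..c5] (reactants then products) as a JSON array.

L: 2·0+4·2+5·0+2·3 = 14 | 2·7 = 14
Y: 2·0+4·0+5·2+2·0 = 10 | 2·5 = 10
R: 2·0+4·0+5·2+2·2 = 14 | 2·7 = 14
A: 2·5+4·0+5·0+2·2 = 14 | 2·7 = 14
B: 2·0+4·2+5·0+2·0 = 8 | 2·4 = 8
gcd(2,4,5,2,2) = 1

Coefficients: [2, 4, 5, 2, 2]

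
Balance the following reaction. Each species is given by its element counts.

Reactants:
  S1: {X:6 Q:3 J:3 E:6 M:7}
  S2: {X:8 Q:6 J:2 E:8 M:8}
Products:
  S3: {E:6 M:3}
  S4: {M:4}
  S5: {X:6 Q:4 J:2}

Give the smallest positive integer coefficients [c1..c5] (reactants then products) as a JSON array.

X: 2·6+3·8 = 36 | 6·0+5·0+6·6 = 36
Q: 2·3+3·6 = 24 | 6·0+5·0+6·4 = 24
J: 2·3+3·2 = 12 | 6·0+5·0+6·2 = 12
E: 2·6+3·8 = 36 | 6·6+5·0+6·0 = 36
M: 2·7+3·8 = 38 | 6·3+5·4+6·0 = 38
gcd(2,3,6,5,6) = 1

Coefficients: [2, 3, 6, 5, 6]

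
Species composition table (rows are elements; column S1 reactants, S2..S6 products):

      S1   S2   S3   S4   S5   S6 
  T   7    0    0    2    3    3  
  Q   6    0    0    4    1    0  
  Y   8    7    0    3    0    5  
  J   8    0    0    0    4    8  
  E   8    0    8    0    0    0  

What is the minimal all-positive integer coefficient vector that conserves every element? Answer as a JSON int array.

Coefficients: [4, 1, 4, 5, 4, 2]

T: 4·7 = 28 | 1·0+4·0+5·2+4·3+2·3 = 28
Q: 4·6 = 24 | 1·0+4·0+5·4+4·1+2·0 = 24
Y: 4·8 = 32 | 1·7+4·0+5·3+4·0+2·5 = 32
J: 4·8 = 32 | 1·0+4·0+5·0+4·4+2·8 = 32
E: 4·8 = 32 | 1·0+4·8+5·0+4·0+2·0 = 32
gcd(4,1,4,5,4,2) = 1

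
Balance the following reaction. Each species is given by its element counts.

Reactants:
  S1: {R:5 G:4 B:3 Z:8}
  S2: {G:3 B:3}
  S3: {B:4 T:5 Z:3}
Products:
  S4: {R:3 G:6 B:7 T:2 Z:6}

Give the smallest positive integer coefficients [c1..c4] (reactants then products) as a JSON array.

Coefficients: [3, 6, 2, 5]

R: 3·5+6·0+2·0 = 15 | 5·3 = 15
G: 3·4+6·3+2·0 = 30 | 5·6 = 30
B: 3·3+6·3+2·4 = 35 | 5·7 = 35
T: 3·0+6·0+2·5 = 10 | 5·2 = 10
Z: 3·8+6·0+2·3 = 30 | 5·6 = 30
gcd(3,6,2,5) = 1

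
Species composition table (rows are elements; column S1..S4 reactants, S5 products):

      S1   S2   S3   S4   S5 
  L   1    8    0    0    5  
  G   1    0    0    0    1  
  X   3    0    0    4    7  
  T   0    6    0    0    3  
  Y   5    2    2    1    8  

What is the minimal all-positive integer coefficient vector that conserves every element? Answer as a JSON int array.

L: 2·1+1·8+1·0+2·0 = 10 | 2·5 = 10
G: 2·1+1·0+1·0+2·0 = 2 | 2·1 = 2
X: 2·3+1·0+1·0+2·4 = 14 | 2·7 = 14
T: 2·0+1·6+1·0+2·0 = 6 | 2·3 = 6
Y: 2·5+1·2+1·2+2·1 = 16 | 2·8 = 16
gcd(2,1,1,2,2) = 1

Coefficients: [2, 1, 1, 2, 2]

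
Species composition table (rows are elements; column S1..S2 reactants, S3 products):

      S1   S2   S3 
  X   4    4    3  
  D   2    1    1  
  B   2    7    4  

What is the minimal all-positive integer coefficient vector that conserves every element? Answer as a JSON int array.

X: 1·4+2·4 = 12 | 4·3 = 12
D: 1·2+2·1 = 4 | 4·1 = 4
B: 1·2+2·7 = 16 | 4·4 = 16
gcd(1,2,4) = 1

Coefficients: [1, 2, 4]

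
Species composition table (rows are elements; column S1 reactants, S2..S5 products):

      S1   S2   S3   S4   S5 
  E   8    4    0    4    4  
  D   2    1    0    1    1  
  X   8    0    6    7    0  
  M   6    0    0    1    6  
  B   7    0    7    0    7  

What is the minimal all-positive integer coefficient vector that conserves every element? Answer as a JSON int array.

Coefficients: [6, 1, 1, 6, 5]

E: 6·8 = 48 | 1·4+1·0+6·4+5·4 = 48
D: 6·2 = 12 | 1·1+1·0+6·1+5·1 = 12
X: 6·8 = 48 | 1·0+1·6+6·7+5·0 = 48
M: 6·6 = 36 | 1·0+1·0+6·1+5·6 = 36
B: 6·7 = 42 | 1·0+1·7+6·0+5·7 = 42
gcd(6,1,1,6,5) = 1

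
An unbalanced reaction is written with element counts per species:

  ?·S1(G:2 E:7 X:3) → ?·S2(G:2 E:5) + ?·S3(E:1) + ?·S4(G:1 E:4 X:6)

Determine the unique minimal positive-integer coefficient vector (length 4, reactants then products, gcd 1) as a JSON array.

G: 4·2 = 8 | 3·2+5·0+2·1 = 8
E: 4·7 = 28 | 3·5+5·1+2·4 = 28
X: 4·3 = 12 | 3·0+5·0+2·6 = 12
gcd(4,3,5,2) = 1

Coefficients: [4, 3, 5, 2]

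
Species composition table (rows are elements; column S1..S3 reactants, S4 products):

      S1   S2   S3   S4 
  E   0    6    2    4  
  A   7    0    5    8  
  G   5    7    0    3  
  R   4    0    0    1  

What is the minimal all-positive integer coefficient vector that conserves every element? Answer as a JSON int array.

E: 1·0+1·6+5·2 = 16 | 4·4 = 16
A: 1·7+1·0+5·5 = 32 | 4·8 = 32
G: 1·5+1·7+5·0 = 12 | 4·3 = 12
R: 1·4+1·0+5·0 = 4 | 4·1 = 4
gcd(1,1,5,4) = 1

Coefficients: [1, 1, 5, 4]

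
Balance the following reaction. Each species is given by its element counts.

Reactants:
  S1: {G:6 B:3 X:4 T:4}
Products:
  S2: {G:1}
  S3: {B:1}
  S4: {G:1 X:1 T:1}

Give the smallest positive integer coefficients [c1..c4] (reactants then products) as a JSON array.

G: 1·6 = 6 | 2·1+3·0+4·1 = 6
B: 1·3 = 3 | 2·0+3·1+4·0 = 3
X: 1·4 = 4 | 2·0+3·0+4·1 = 4
T: 1·4 = 4 | 2·0+3·0+4·1 = 4
gcd(1,2,3,4) = 1

Coefficients: [1, 2, 3, 4]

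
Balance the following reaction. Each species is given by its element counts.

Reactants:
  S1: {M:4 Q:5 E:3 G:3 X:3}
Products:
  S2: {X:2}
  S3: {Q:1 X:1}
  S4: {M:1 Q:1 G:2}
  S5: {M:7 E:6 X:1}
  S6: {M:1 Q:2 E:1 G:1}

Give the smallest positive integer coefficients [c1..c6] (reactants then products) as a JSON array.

Coefficients: [4, 3, 5, 3, 1, 6]

M: 4·4 = 16 | 3·0+5·0+3·1+1·7+6·1 = 16
Q: 4·5 = 20 | 3·0+5·1+3·1+1·0+6·2 = 20
E: 4·3 = 12 | 3·0+5·0+3·0+1·6+6·1 = 12
G: 4·3 = 12 | 3·0+5·0+3·2+1·0+6·1 = 12
X: 4·3 = 12 | 3·2+5·1+3·0+1·1+6·0 = 12
gcd(4,3,5,3,1,6) = 1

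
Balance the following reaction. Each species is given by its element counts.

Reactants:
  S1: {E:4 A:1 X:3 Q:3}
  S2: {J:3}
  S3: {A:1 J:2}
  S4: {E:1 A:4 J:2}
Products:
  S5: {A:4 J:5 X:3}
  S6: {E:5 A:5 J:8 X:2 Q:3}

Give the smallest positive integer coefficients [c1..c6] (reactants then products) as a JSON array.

E: 3·4+5·0+4·0+3·1 = 15 | 1·0+3·5 = 15
A: 3·1+5·0+4·1+3·4 = 19 | 1·4+3·5 = 19
J: 3·0+5·3+4·2+3·2 = 29 | 1·5+3·8 = 29
X: 3·3+5·0+4·0+3·0 = 9 | 1·3+3·2 = 9
Q: 3·3+5·0+4·0+3·0 = 9 | 1·0+3·3 = 9
gcd(3,5,4,3,1,3) = 1

Coefficients: [3, 5, 4, 3, 1, 3]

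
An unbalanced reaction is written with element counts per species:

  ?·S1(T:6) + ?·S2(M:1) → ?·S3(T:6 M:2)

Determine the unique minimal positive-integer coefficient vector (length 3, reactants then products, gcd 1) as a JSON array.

T: 1·6+2·0 = 6 | 1·6 = 6
M: 1·0+2·1 = 2 | 1·2 = 2
gcd(1,2,1) = 1

Coefficients: [1, 2, 1]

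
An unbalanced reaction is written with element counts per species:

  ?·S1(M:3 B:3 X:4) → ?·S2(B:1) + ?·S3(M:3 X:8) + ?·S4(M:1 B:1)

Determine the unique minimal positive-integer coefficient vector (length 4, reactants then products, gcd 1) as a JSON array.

M: 2·3 = 6 | 3·0+1·3+3·1 = 6
B: 2·3 = 6 | 3·1+1·0+3·1 = 6
X: 2·4 = 8 | 3·0+1·8+3·0 = 8
gcd(2,3,1,3) = 1

Coefficients: [2, 3, 1, 3]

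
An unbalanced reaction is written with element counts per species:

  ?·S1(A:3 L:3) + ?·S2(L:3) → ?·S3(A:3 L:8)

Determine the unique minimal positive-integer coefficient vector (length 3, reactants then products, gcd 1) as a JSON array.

A: 3·3+5·0 = 9 | 3·3 = 9
L: 3·3+5·3 = 24 | 3·8 = 24
gcd(3,5,3) = 1

Coefficients: [3, 5, 3]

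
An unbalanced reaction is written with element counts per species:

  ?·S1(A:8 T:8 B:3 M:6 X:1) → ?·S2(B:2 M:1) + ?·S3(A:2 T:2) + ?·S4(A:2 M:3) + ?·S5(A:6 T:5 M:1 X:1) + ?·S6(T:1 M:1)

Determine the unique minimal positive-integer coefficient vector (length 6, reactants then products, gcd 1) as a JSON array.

Coefficients: [2, 3, 1, 1, 2, 4]

A: 2·8 = 16 | 3·0+1·2+1·2+2·6+4·0 = 16
T: 2·8 = 16 | 3·0+1·2+1·0+2·5+4·1 = 16
B: 2·3 = 6 | 3·2+1·0+1·0+2·0+4·0 = 6
M: 2·6 = 12 | 3·1+1·0+1·3+2·1+4·1 = 12
X: 2·1 = 2 | 3·0+1·0+1·0+2·1+4·0 = 2
gcd(2,3,1,1,2,4) = 1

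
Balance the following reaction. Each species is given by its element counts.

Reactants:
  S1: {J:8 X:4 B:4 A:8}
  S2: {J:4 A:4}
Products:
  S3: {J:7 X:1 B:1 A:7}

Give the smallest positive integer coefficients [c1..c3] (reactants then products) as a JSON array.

Coefficients: [1, 5, 4]

J: 1·8+5·4 = 28 | 4·7 = 28
X: 1·4+5·0 = 4 | 4·1 = 4
B: 1·4+5·0 = 4 | 4·1 = 4
A: 1·8+5·4 = 28 | 4·7 = 28
gcd(1,5,4) = 1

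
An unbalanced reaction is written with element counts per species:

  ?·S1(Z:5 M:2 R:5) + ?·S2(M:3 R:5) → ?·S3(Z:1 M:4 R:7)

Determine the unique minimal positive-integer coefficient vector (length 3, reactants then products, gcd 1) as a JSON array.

Coefficients: [1, 6, 5]

Z: 1·5+6·0 = 5 | 5·1 = 5
M: 1·2+6·3 = 20 | 5·4 = 20
R: 1·5+6·5 = 35 | 5·7 = 35
gcd(1,6,5) = 1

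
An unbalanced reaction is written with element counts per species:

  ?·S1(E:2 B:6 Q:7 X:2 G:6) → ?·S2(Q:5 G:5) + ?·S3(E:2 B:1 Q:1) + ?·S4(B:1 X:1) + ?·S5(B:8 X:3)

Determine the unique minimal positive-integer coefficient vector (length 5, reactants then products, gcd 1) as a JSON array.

Coefficients: [5, 6, 5, 1, 3]

E: 5·2 = 10 | 6·0+5·2+1·0+3·0 = 10
B: 5·6 = 30 | 6·0+5·1+1·1+3·8 = 30
Q: 5·7 = 35 | 6·5+5·1+1·0+3·0 = 35
X: 5·2 = 10 | 6·0+5·0+1·1+3·3 = 10
G: 5·6 = 30 | 6·5+5·0+1·0+3·0 = 30
gcd(5,6,5,1,3) = 1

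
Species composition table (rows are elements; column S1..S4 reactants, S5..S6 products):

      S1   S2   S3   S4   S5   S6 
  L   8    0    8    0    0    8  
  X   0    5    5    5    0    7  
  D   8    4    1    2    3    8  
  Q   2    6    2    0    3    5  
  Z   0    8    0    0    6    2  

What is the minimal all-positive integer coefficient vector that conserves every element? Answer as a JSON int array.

Coefficients: [4, 5, 1, 1, 5, 5]

L: 4·8+5·0+1·8+1·0 = 40 | 5·0+5·8 = 40
X: 4·0+5·5+1·5+1·5 = 35 | 5·0+5·7 = 35
D: 4·8+5·4+1·1+1·2 = 55 | 5·3+5·8 = 55
Q: 4·2+5·6+1·2+1·0 = 40 | 5·3+5·5 = 40
Z: 4·0+5·8+1·0+1·0 = 40 | 5·6+5·2 = 40
gcd(4,5,1,1,5,5) = 1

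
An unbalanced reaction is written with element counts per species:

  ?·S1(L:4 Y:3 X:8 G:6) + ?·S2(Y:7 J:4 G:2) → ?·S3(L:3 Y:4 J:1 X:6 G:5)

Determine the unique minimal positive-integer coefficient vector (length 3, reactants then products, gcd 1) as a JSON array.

L: 3·4+1·0 = 12 | 4·3 = 12
Y: 3·3+1·7 = 16 | 4·4 = 16
J: 3·0+1·4 = 4 | 4·1 = 4
X: 3·8+1·0 = 24 | 4·6 = 24
G: 3·6+1·2 = 20 | 4·5 = 20
gcd(3,1,4) = 1

Coefficients: [3, 1, 4]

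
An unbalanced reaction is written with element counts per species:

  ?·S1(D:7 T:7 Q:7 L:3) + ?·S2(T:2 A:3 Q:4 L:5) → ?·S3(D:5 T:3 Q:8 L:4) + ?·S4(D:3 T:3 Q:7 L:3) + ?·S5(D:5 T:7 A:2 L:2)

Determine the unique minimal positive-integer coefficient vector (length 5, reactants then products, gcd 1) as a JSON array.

D: 5·7+2·0 = 35 | 1·5+5·3+3·5 = 35
T: 5·7+2·2 = 39 | 1·3+5·3+3·7 = 39
A: 5·0+2·3 = 6 | 1·0+5·0+3·2 = 6
Q: 5·7+2·4 = 43 | 1·8+5·7+3·0 = 43
L: 5·3+2·5 = 25 | 1·4+5·3+3·2 = 25
gcd(5,2,1,5,3) = 1

Coefficients: [5, 2, 1, 5, 3]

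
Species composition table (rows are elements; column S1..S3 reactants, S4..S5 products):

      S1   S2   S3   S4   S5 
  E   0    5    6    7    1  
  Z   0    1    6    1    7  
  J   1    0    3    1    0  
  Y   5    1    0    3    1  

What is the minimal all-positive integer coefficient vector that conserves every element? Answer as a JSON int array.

E: 2·0+6·5+1·6 = 36 | 5·7+1·1 = 36
Z: 2·0+6·1+1·6 = 12 | 5·1+1·7 = 12
J: 2·1+6·0+1·3 = 5 | 5·1+1·0 = 5
Y: 2·5+6·1+1·0 = 16 | 5·3+1·1 = 16
gcd(2,6,1,5,1) = 1

Coefficients: [2, 6, 1, 5, 1]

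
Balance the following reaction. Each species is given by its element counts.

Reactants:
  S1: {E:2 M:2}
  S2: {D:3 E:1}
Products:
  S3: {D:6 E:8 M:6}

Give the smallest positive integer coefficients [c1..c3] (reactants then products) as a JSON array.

D: 3·0+2·3 = 6 | 1·6 = 6
E: 3·2+2·1 = 8 | 1·8 = 8
M: 3·2+2·0 = 6 | 1·6 = 6
gcd(3,2,1) = 1

Coefficients: [3, 2, 1]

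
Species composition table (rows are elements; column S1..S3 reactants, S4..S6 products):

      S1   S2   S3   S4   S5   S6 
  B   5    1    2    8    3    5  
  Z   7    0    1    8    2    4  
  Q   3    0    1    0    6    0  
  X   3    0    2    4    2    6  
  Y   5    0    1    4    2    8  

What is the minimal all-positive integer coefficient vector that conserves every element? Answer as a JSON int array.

B: 4·5+6·1+6·2 = 38 | 3·8+3·3+1·5 = 38
Z: 4·7+6·0+6·1 = 34 | 3·8+3·2+1·4 = 34
Q: 4·3+6·0+6·1 = 18 | 3·0+3·6+1·0 = 18
X: 4·3+6·0+6·2 = 24 | 3·4+3·2+1·6 = 24
Y: 4·5+6·0+6·1 = 26 | 3·4+3·2+1·8 = 26
gcd(4,6,6,3,3,1) = 1

Coefficients: [4, 6, 6, 3, 3, 1]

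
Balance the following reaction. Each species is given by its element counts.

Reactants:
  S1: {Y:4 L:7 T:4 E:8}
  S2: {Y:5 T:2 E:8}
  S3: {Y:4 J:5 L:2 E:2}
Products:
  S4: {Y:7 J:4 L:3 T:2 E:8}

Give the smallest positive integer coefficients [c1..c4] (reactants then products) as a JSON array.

Coefficients: [1, 3, 4, 5]

Y: 1·4+3·5+4·4 = 35 | 5·7 = 35
J: 1·0+3·0+4·5 = 20 | 5·4 = 20
L: 1·7+3·0+4·2 = 15 | 5·3 = 15
T: 1·4+3·2+4·0 = 10 | 5·2 = 10
E: 1·8+3·8+4·2 = 40 | 5·8 = 40
gcd(1,3,4,5) = 1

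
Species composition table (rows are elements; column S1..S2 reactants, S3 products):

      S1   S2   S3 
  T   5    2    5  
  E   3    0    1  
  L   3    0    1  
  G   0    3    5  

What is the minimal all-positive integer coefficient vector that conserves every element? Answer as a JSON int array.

Coefficients: [1, 5, 3]

T: 1·5+5·2 = 15 | 3·5 = 15
E: 1·3+5·0 = 3 | 3·1 = 3
L: 1·3+5·0 = 3 | 3·1 = 3
G: 1·0+5·3 = 15 | 3·5 = 15
gcd(1,5,3) = 1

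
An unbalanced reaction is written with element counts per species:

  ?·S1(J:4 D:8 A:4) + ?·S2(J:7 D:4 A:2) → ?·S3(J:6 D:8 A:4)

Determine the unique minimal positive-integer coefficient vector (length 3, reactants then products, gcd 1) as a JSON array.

J: 4·4+2·7 = 30 | 5·6 = 30
D: 4·8+2·4 = 40 | 5·8 = 40
A: 4·4+2·2 = 20 | 5·4 = 20
gcd(4,2,5) = 1

Coefficients: [4, 2, 5]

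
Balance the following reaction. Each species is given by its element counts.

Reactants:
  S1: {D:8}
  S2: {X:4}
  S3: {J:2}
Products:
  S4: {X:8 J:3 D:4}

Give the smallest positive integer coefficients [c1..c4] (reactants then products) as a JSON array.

X: 1·0+4·4+3·0 = 16 | 2·8 = 16
J: 1·0+4·0+3·2 = 6 | 2·3 = 6
D: 1·8+4·0+3·0 = 8 | 2·4 = 8
gcd(1,4,3,2) = 1

Coefficients: [1, 4, 3, 2]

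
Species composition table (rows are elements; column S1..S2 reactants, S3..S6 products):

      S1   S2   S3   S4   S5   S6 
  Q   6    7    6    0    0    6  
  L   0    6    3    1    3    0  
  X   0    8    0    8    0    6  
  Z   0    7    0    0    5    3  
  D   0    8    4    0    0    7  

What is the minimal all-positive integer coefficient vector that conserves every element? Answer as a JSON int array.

Coefficients: [2, 6, 5, 3, 6, 4]

Q: 2·6+6·7 = 54 | 5·6+3·0+6·0+4·6 = 54
L: 2·0+6·6 = 36 | 5·3+3·1+6·3+4·0 = 36
X: 2·0+6·8 = 48 | 5·0+3·8+6·0+4·6 = 48
Z: 2·0+6·7 = 42 | 5·0+3·0+6·5+4·3 = 42
D: 2·0+6·8 = 48 | 5·4+3·0+6·0+4·7 = 48
gcd(2,6,5,3,6,4) = 1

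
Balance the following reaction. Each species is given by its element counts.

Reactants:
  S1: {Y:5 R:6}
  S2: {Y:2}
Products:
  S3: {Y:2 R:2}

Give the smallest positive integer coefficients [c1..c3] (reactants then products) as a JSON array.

Y: 2·5+1·2 = 12 | 6·2 = 12
R: 2·6+1·0 = 12 | 6·2 = 12
gcd(2,1,6) = 1

Coefficients: [2, 1, 6]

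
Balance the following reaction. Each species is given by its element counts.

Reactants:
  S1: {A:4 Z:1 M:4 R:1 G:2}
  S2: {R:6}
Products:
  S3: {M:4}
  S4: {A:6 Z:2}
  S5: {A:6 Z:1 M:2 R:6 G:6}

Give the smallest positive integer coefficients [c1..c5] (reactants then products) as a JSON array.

Coefficients: [6, 1, 5, 2, 2]

A: 6·4+1·0 = 24 | 5·0+2·6+2·6 = 24
Z: 6·1+1·0 = 6 | 5·0+2·2+2·1 = 6
M: 6·4+1·0 = 24 | 5·4+2·0+2·2 = 24
R: 6·1+1·6 = 12 | 5·0+2·0+2·6 = 12
G: 6·2+1·0 = 12 | 5·0+2·0+2·6 = 12
gcd(6,1,5,2,2) = 1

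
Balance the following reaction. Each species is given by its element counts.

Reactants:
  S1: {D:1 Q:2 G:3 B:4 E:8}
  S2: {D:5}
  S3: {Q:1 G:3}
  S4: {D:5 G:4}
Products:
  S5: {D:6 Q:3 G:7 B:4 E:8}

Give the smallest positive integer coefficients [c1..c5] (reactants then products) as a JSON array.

Coefficients: [4, 3, 4, 1, 4]

D: 4·1+3·5+4·0+1·5 = 24 | 4·6 = 24
Q: 4·2+3·0+4·1+1·0 = 12 | 4·3 = 12
G: 4·3+3·0+4·3+1·4 = 28 | 4·7 = 28
B: 4·4+3·0+4·0+1·0 = 16 | 4·4 = 16
E: 4·8+3·0+4·0+1·0 = 32 | 4·8 = 32
gcd(4,3,4,1,4) = 1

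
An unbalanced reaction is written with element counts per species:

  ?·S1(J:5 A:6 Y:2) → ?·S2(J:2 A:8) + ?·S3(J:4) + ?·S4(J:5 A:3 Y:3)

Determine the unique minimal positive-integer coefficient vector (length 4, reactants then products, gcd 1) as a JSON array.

Coefficients: [6, 3, 1, 4]

J: 6·5 = 30 | 3·2+1·4+4·5 = 30
A: 6·6 = 36 | 3·8+1·0+4·3 = 36
Y: 6·2 = 12 | 3·0+1·0+4·3 = 12
gcd(6,3,1,4) = 1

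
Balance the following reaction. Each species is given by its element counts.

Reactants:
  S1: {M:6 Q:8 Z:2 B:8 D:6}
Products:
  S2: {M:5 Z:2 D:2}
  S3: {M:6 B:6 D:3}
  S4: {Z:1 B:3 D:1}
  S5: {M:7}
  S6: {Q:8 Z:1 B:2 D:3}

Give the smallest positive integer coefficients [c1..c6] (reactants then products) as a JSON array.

Coefficients: [6, 1, 4, 4, 1, 6]

M: 6·6 = 36 | 1·5+4·6+4·0+1·7+6·0 = 36
Q: 6·8 = 48 | 1·0+4·0+4·0+1·0+6·8 = 48
Z: 6·2 = 12 | 1·2+4·0+4·1+1·0+6·1 = 12
B: 6·8 = 48 | 1·0+4·6+4·3+1·0+6·2 = 48
D: 6·6 = 36 | 1·2+4·3+4·1+1·0+6·3 = 36
gcd(6,1,4,4,1,6) = 1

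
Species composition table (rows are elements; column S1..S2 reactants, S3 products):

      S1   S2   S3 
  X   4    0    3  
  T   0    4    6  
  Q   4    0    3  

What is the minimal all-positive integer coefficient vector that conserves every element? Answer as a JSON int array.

Coefficients: [3, 6, 4]

X: 3·4+6·0 = 12 | 4·3 = 12
T: 3·0+6·4 = 24 | 4·6 = 24
Q: 3·4+6·0 = 12 | 4·3 = 12
gcd(3,6,4) = 1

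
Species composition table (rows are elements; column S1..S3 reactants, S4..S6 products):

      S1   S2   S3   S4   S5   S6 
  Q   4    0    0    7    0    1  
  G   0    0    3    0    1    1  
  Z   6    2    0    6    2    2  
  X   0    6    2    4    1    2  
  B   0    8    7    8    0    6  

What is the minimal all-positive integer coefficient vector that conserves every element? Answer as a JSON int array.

Q: 5·4+3·0+4·0 = 20 | 2·7+6·0+6·1 = 20
G: 5·0+3·0+4·3 = 12 | 2·0+6·1+6·1 = 12
Z: 5·6+3·2+4·0 = 36 | 2·6+6·2+6·2 = 36
X: 5·0+3·6+4·2 = 26 | 2·4+6·1+6·2 = 26
B: 5·0+3·8+4·7 = 52 | 2·8+6·0+6·6 = 52
gcd(5,3,4,2,6,6) = 1

Coefficients: [5, 3, 4, 2, 6, 6]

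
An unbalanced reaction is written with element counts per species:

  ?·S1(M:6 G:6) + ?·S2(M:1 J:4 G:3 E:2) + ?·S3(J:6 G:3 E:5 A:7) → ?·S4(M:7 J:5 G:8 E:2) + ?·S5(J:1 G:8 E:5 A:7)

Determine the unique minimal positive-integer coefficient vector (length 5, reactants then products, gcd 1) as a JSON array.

M: 5·6+5·1+1·0 = 35 | 5·7+1·0 = 35
J: 5·0+5·4+1·6 = 26 | 5·5+1·1 = 26
G: 5·6+5·3+1·3 = 48 | 5·8+1·8 = 48
E: 5·0+5·2+1·5 = 15 | 5·2+1·5 = 15
A: 5·0+5·0+1·7 = 7 | 5·0+1·7 = 7
gcd(5,5,1,5,1) = 1

Coefficients: [5, 5, 1, 5, 1]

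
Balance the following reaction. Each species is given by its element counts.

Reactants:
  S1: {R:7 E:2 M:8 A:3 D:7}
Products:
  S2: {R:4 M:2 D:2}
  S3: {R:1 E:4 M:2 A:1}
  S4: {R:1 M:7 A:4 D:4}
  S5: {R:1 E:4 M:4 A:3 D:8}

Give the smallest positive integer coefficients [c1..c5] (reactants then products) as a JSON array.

Coefficients: [4, 6, 1, 2, 1]

R: 4·7 = 28 | 6·4+1·1+2·1+1·1 = 28
E: 4·2 = 8 | 6·0+1·4+2·0+1·4 = 8
M: 4·8 = 32 | 6·2+1·2+2·7+1·4 = 32
A: 4·3 = 12 | 6·0+1·1+2·4+1·3 = 12
D: 4·7 = 28 | 6·2+1·0+2·4+1·8 = 28
gcd(4,6,1,2,1) = 1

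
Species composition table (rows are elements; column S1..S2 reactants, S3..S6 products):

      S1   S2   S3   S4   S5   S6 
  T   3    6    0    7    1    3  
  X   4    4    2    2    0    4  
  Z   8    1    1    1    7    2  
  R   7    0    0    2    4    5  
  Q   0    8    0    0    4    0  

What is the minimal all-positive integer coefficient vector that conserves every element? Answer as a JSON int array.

T: 5·3+2·6 = 27 | 6·0+2·7+4·1+3·3 = 27
X: 5·4+2·4 = 28 | 6·2+2·2+4·0+3·4 = 28
Z: 5·8+2·1 = 42 | 6·1+2·1+4·7+3·2 = 42
R: 5·7+2·0 = 35 | 6·0+2·2+4·4+3·5 = 35
Q: 5·0+2·8 = 16 | 6·0+2·0+4·4+3·0 = 16
gcd(5,2,6,2,4,3) = 1

Coefficients: [5, 2, 6, 2, 4, 3]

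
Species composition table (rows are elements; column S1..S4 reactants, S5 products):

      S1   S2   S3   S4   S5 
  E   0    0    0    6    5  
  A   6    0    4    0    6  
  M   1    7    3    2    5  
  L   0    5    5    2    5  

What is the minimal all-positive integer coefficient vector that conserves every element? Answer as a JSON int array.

E: 4·0+1·0+3·0+5·6 = 30 | 6·5 = 30
A: 4·6+1·0+3·4+5·0 = 36 | 6·6 = 36
M: 4·1+1·7+3·3+5·2 = 30 | 6·5 = 30
L: 4·0+1·5+3·5+5·2 = 30 | 6·5 = 30
gcd(4,1,3,5,6) = 1

Coefficients: [4, 1, 3, 5, 6]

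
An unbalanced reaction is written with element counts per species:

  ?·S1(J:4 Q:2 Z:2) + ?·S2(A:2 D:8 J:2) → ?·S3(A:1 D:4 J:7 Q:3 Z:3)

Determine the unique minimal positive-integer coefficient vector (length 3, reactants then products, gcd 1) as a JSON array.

Coefficients: [3, 1, 2]

A: 3·0+1·2 = 2 | 2·1 = 2
D: 3·0+1·8 = 8 | 2·4 = 8
J: 3·4+1·2 = 14 | 2·7 = 14
Q: 3·2+1·0 = 6 | 2·3 = 6
Z: 3·2+1·0 = 6 | 2·3 = 6
gcd(3,1,2) = 1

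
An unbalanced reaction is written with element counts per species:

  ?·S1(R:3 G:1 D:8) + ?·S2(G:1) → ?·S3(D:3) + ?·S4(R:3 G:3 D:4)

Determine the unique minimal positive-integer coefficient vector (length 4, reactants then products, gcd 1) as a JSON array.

R: 3·3+6·0 = 9 | 4·0+3·3 = 9
G: 3·1+6·1 = 9 | 4·0+3·3 = 9
D: 3·8+6·0 = 24 | 4·3+3·4 = 24
gcd(3,6,4,3) = 1

Coefficients: [3, 6, 4, 3]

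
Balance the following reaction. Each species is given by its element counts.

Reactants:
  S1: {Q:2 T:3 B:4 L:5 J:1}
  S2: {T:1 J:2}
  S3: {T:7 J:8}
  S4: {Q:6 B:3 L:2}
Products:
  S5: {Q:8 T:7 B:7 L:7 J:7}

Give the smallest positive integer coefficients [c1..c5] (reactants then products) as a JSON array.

Q: 3·2+5·0+1·0+3·6 = 24 | 3·8 = 24
T: 3·3+5·1+1·7+3·0 = 21 | 3·7 = 21
B: 3·4+5·0+1·0+3·3 = 21 | 3·7 = 21
L: 3·5+5·0+1·0+3·2 = 21 | 3·7 = 21
J: 3·1+5·2+1·8+3·0 = 21 | 3·7 = 21
gcd(3,5,1,3,3) = 1

Coefficients: [3, 5, 1, 3, 3]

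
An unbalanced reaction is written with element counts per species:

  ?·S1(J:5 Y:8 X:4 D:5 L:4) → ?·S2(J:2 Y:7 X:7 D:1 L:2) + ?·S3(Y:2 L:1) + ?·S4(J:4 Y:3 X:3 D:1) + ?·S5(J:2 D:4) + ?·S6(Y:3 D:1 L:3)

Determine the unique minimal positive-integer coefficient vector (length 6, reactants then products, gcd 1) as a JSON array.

J: 4·5 = 20 | 1·2+2·0+3·4+3·2+4·0 = 20
Y: 4·8 = 32 | 1·7+2·2+3·3+3·0+4·3 = 32
X: 4·4 = 16 | 1·7+2·0+3·3+3·0+4·0 = 16
D: 4·5 = 20 | 1·1+2·0+3·1+3·4+4·1 = 20
L: 4·4 = 16 | 1·2+2·1+3·0+3·0+4·3 = 16
gcd(4,1,2,3,3,4) = 1

Coefficients: [4, 1, 2, 3, 3, 4]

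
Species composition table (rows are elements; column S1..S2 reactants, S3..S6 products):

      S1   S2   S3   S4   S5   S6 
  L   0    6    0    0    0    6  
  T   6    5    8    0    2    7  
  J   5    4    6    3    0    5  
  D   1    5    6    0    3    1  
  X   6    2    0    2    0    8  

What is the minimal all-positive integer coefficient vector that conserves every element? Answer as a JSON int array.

L: 5·0+4·6 = 24 | 2·0+3·0+3·0+4·6 = 24
T: 5·6+4·5 = 50 | 2·8+3·0+3·2+4·7 = 50
J: 5·5+4·4 = 41 | 2·6+3·3+3·0+4·5 = 41
D: 5·1+4·5 = 25 | 2·6+3·0+3·3+4·1 = 25
X: 5·6+4·2 = 38 | 2·0+3·2+3·0+4·8 = 38
gcd(5,4,2,3,3,4) = 1

Coefficients: [5, 4, 2, 3, 3, 4]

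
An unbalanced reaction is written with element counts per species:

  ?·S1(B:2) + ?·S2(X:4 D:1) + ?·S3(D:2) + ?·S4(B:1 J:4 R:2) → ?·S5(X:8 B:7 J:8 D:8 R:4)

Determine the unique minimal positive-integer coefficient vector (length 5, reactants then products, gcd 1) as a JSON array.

Coefficients: [5, 4, 6, 4, 2]

X: 5·0+4·4+6·0+4·0 = 16 | 2·8 = 16
B: 5·2+4·0+6·0+4·1 = 14 | 2·7 = 14
J: 5·0+4·0+6·0+4·4 = 16 | 2·8 = 16
D: 5·0+4·1+6·2+4·0 = 16 | 2·8 = 16
R: 5·0+4·0+6·0+4·2 = 8 | 2·4 = 8
gcd(5,4,6,4,2) = 1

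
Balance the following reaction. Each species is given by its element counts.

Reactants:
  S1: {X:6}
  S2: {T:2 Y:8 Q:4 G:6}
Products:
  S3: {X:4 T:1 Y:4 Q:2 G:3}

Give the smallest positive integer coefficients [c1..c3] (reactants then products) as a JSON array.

X: 4·6+3·0 = 24 | 6·4 = 24
T: 4·0+3·2 = 6 | 6·1 = 6
Y: 4·0+3·8 = 24 | 6·4 = 24
Q: 4·0+3·4 = 12 | 6·2 = 12
G: 4·0+3·6 = 18 | 6·3 = 18
gcd(4,3,6) = 1

Coefficients: [4, 3, 6]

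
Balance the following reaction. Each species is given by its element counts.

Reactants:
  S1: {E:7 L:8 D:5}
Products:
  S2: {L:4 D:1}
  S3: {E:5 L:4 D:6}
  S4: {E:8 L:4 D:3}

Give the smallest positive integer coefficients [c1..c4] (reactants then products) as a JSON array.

E: 3·7 = 21 | 3·0+1·5+2·8 = 21
L: 3·8 = 24 | 3·4+1·4+2·4 = 24
D: 3·5 = 15 | 3·1+1·6+2·3 = 15
gcd(3,3,1,2) = 1

Coefficients: [3, 3, 1, 2]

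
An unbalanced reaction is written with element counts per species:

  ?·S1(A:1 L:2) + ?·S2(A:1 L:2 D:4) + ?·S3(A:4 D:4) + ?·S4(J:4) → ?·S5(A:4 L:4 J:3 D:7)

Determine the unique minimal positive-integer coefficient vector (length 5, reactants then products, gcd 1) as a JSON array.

Coefficients: [3, 5, 2, 3, 4]

A: 3·1+5·1+2·4+3·0 = 16 | 4·4 = 16
L: 3·2+5·2+2·0+3·0 = 16 | 4·4 = 16
J: 3·0+5·0+2·0+3·4 = 12 | 4·3 = 12
D: 3·0+5·4+2·4+3·0 = 28 | 4·7 = 28
gcd(3,5,2,3,4) = 1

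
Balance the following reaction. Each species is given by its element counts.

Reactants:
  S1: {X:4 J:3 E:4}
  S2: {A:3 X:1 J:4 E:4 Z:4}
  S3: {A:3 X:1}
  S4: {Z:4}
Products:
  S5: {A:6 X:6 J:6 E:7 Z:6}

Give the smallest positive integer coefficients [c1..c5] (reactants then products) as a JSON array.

Coefficients: [4, 3, 5, 3, 4]

A: 4·0+3·3+5·3+3·0 = 24 | 4·6 = 24
X: 4·4+3·1+5·1+3·0 = 24 | 4·6 = 24
J: 4·3+3·4+5·0+3·0 = 24 | 4·6 = 24
E: 4·4+3·4+5·0+3·0 = 28 | 4·7 = 28
Z: 4·0+3·4+5·0+3·4 = 24 | 4·6 = 24
gcd(4,3,5,3,4) = 1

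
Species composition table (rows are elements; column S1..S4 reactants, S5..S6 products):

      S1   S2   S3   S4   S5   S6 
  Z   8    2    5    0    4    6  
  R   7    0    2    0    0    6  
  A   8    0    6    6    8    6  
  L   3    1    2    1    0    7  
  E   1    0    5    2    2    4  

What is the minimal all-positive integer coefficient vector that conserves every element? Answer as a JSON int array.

Z: 2·8+6·2+2·5+5·0 = 38 | 5·4+3·6 = 38
R: 2·7+6·0+2·2+5·0 = 18 | 5·0+3·6 = 18
A: 2·8+6·0+2·6+5·6 = 58 | 5·8+3·6 = 58
L: 2·3+6·1+2·2+5·1 = 21 | 5·0+3·7 = 21
E: 2·1+6·0+2·5+5·2 = 22 | 5·2+3·4 = 22
gcd(2,6,2,5,5,3) = 1

Coefficients: [2, 6, 2, 5, 5, 3]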